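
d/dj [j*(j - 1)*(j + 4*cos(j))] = -j*(j - 1)*(4*sin(j) - 1) + j*(j + 4*cos(j)) + (j - 1)*(j + 4*cos(j))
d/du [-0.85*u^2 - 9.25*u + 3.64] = -1.7*u - 9.25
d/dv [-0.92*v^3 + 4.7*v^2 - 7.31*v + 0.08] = -2.76*v^2 + 9.4*v - 7.31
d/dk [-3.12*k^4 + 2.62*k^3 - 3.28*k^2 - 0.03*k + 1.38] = -12.48*k^3 + 7.86*k^2 - 6.56*k - 0.03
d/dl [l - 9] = 1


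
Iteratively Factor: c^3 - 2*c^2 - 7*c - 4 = (c + 1)*(c^2 - 3*c - 4) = (c - 4)*(c + 1)*(c + 1)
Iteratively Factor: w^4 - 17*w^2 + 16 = (w - 4)*(w^3 + 4*w^2 - w - 4) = (w - 4)*(w + 4)*(w^2 - 1) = (w - 4)*(w - 1)*(w + 4)*(w + 1)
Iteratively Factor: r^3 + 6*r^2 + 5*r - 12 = (r + 4)*(r^2 + 2*r - 3) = (r - 1)*(r + 4)*(r + 3)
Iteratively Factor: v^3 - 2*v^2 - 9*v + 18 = (v - 3)*(v^2 + v - 6) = (v - 3)*(v + 3)*(v - 2)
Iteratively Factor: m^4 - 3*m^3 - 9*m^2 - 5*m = (m)*(m^3 - 3*m^2 - 9*m - 5) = m*(m + 1)*(m^2 - 4*m - 5) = m*(m - 5)*(m + 1)*(m + 1)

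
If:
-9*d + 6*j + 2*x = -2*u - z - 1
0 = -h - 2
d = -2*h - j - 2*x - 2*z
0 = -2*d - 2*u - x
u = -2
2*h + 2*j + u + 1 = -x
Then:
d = 23/24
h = -2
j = 35/24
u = -2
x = 25/12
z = -31/24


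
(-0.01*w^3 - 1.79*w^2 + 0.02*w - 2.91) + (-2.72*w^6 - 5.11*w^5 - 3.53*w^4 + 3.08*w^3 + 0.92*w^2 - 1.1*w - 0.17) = -2.72*w^6 - 5.11*w^5 - 3.53*w^4 + 3.07*w^3 - 0.87*w^2 - 1.08*w - 3.08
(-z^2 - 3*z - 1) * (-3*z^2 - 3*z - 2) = 3*z^4 + 12*z^3 + 14*z^2 + 9*z + 2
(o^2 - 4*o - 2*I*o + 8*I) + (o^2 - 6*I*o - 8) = 2*o^2 - 4*o - 8*I*o - 8 + 8*I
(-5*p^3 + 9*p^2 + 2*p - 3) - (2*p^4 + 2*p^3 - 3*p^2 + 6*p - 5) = -2*p^4 - 7*p^3 + 12*p^2 - 4*p + 2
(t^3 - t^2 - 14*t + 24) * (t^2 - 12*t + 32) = t^5 - 13*t^4 + 30*t^3 + 160*t^2 - 736*t + 768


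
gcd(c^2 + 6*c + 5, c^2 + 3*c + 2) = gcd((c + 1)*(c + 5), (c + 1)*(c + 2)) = c + 1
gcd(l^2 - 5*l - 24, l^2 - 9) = l + 3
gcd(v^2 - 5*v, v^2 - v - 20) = v - 5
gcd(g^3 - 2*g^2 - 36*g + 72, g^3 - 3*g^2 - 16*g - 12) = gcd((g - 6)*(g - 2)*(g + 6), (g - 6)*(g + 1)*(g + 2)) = g - 6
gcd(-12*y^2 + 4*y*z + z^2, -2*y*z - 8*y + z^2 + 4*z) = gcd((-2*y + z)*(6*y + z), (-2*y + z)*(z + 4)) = 2*y - z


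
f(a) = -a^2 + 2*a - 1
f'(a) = 2 - 2*a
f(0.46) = -0.29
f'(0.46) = 1.08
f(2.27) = -1.61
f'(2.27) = -2.54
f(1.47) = -0.22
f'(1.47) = -0.94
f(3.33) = -5.43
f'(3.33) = -4.66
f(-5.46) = -41.73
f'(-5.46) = 12.92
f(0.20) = -0.64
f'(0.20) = 1.60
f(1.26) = -0.07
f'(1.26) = -0.52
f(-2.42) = -11.70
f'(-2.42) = 6.84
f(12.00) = -121.00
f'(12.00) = -22.00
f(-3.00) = -16.00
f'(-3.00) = 8.00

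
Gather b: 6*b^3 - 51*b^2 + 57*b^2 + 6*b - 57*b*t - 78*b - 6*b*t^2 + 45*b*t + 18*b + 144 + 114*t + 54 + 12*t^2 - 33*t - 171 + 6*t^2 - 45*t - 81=6*b^3 + 6*b^2 + b*(-6*t^2 - 12*t - 54) + 18*t^2 + 36*t - 54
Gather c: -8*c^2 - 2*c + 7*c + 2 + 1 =-8*c^2 + 5*c + 3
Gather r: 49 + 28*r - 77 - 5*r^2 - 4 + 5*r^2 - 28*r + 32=0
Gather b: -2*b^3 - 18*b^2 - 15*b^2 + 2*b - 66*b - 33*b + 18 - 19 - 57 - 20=-2*b^3 - 33*b^2 - 97*b - 78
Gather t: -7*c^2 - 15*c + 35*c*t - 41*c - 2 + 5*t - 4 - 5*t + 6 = -7*c^2 + 35*c*t - 56*c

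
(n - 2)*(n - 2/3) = n^2 - 8*n/3 + 4/3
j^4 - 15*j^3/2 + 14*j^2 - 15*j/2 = j*(j - 5)*(j - 3/2)*(j - 1)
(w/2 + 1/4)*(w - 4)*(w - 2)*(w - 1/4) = w^4/2 - 23*w^3/8 + 51*w^2/16 + 11*w/8 - 1/2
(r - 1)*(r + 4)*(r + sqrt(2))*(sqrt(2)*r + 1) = sqrt(2)*r^4 + 3*r^3 + 3*sqrt(2)*r^3 - 3*sqrt(2)*r^2 + 9*r^2 - 12*r + 3*sqrt(2)*r - 4*sqrt(2)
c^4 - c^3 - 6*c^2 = c^2*(c - 3)*(c + 2)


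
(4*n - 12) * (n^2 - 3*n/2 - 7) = 4*n^3 - 18*n^2 - 10*n + 84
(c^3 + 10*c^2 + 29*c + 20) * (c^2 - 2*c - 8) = c^5 + 8*c^4 + c^3 - 118*c^2 - 272*c - 160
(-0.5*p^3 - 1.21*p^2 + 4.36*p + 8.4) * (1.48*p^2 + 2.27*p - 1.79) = -0.74*p^5 - 2.9258*p^4 + 4.6011*p^3 + 24.4951*p^2 + 11.2636*p - 15.036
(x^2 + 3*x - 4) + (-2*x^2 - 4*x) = -x^2 - x - 4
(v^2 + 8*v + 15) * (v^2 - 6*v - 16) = v^4 + 2*v^3 - 49*v^2 - 218*v - 240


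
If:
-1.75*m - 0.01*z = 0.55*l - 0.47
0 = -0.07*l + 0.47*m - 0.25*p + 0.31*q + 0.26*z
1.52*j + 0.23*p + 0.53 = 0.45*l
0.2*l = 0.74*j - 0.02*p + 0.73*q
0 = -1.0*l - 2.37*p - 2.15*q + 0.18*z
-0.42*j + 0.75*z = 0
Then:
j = 0.46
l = 2.21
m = -0.43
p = -1.01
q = 0.11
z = 0.26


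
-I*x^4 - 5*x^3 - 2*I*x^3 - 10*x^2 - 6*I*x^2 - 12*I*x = x*(x + 2)*(x - 6*I)*(-I*x + 1)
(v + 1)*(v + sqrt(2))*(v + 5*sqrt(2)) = v^3 + v^2 + 6*sqrt(2)*v^2 + 6*sqrt(2)*v + 10*v + 10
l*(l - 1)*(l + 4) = l^3 + 3*l^2 - 4*l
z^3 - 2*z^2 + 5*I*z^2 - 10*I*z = z*(z - 2)*(z + 5*I)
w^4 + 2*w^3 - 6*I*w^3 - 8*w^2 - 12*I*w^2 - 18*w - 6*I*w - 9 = (w - 3*I)^2*(-I*w - I)*(I*w + I)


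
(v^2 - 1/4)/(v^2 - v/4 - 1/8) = 2*(2*v + 1)/(4*v + 1)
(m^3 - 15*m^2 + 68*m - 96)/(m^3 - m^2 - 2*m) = (-m^3 + 15*m^2 - 68*m + 96)/(m*(-m^2 + m + 2))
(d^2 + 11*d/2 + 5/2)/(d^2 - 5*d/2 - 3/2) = (d + 5)/(d - 3)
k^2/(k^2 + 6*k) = k/(k + 6)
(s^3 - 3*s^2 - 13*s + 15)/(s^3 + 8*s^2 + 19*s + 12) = (s^2 - 6*s + 5)/(s^2 + 5*s + 4)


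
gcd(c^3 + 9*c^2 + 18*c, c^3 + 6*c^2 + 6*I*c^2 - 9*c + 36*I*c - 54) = c + 6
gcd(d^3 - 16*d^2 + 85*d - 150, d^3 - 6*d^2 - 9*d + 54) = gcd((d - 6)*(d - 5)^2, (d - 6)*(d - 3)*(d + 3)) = d - 6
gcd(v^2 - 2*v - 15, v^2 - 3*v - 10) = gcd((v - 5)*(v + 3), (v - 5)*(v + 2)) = v - 5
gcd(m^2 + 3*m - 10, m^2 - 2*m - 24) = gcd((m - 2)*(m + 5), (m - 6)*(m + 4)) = 1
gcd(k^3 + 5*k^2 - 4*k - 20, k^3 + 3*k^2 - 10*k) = k^2 + 3*k - 10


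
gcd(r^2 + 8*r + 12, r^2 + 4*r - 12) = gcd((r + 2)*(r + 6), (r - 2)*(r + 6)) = r + 6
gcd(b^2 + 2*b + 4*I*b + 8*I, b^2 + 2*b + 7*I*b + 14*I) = b + 2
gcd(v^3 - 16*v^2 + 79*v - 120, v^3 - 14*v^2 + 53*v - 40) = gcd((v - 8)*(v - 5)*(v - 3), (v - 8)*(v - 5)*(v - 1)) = v^2 - 13*v + 40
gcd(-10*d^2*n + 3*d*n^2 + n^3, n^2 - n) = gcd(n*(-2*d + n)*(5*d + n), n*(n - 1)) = n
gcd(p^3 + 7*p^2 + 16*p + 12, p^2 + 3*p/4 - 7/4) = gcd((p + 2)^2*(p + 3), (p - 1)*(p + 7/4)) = 1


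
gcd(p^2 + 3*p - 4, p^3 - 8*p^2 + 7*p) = p - 1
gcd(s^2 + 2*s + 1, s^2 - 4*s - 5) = s + 1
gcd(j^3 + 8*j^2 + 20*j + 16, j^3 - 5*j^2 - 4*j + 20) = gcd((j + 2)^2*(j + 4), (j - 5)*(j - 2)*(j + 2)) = j + 2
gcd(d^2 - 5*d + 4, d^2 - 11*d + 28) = d - 4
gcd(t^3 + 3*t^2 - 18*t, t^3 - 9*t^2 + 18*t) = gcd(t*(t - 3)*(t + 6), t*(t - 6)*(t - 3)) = t^2 - 3*t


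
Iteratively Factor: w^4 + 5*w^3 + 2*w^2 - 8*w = (w)*(w^3 + 5*w^2 + 2*w - 8) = w*(w + 2)*(w^2 + 3*w - 4) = w*(w + 2)*(w + 4)*(w - 1)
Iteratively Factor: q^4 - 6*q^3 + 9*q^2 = (q)*(q^3 - 6*q^2 + 9*q) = q^2*(q^2 - 6*q + 9) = q^2*(q - 3)*(q - 3)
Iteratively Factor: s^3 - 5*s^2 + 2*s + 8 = (s + 1)*(s^2 - 6*s + 8) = (s - 2)*(s + 1)*(s - 4)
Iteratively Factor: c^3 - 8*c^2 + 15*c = (c)*(c^2 - 8*c + 15) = c*(c - 5)*(c - 3)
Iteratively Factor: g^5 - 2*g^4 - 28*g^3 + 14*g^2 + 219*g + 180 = (g - 4)*(g^4 + 2*g^3 - 20*g^2 - 66*g - 45) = (g - 4)*(g + 3)*(g^3 - g^2 - 17*g - 15) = (g - 5)*(g - 4)*(g + 3)*(g^2 + 4*g + 3) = (g - 5)*(g - 4)*(g + 3)^2*(g + 1)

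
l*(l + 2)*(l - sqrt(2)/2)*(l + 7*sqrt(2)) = l^4 + 2*l^3 + 13*sqrt(2)*l^3/2 - 7*l^2 + 13*sqrt(2)*l^2 - 14*l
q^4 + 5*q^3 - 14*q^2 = q^2*(q - 2)*(q + 7)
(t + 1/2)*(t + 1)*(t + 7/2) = t^3 + 5*t^2 + 23*t/4 + 7/4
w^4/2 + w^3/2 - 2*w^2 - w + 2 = (w/2 + sqrt(2)/2)*(w - 1)*(w + 2)*(w - sqrt(2))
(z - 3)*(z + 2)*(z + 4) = z^3 + 3*z^2 - 10*z - 24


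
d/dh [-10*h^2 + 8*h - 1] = 8 - 20*h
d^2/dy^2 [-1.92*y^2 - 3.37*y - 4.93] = -3.84000000000000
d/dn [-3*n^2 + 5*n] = 5 - 6*n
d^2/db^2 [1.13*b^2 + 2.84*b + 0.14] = 2.26000000000000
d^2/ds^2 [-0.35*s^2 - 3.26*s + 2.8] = -0.700000000000000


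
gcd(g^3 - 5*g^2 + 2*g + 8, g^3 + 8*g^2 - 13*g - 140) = g - 4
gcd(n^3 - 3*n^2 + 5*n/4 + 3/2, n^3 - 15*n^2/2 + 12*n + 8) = n + 1/2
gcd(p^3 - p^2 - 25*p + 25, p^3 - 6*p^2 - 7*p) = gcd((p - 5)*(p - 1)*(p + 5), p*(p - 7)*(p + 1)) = 1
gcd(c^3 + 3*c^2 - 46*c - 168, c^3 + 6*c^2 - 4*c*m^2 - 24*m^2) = c + 6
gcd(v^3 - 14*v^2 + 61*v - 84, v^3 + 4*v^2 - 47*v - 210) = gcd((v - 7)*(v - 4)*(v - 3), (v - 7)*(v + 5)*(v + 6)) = v - 7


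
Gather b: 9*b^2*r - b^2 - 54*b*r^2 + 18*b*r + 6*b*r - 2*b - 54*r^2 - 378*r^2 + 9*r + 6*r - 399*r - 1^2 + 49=b^2*(9*r - 1) + b*(-54*r^2 + 24*r - 2) - 432*r^2 - 384*r + 48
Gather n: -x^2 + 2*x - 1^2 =-x^2 + 2*x - 1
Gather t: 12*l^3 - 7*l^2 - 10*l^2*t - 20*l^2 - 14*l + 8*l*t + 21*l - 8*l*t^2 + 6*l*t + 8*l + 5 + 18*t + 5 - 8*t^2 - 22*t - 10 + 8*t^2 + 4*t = 12*l^3 - 27*l^2 - 8*l*t^2 + 15*l + t*(-10*l^2 + 14*l)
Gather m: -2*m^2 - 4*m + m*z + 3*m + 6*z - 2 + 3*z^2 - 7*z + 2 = -2*m^2 + m*(z - 1) + 3*z^2 - z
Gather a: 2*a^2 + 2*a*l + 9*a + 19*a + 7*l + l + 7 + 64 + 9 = 2*a^2 + a*(2*l + 28) + 8*l + 80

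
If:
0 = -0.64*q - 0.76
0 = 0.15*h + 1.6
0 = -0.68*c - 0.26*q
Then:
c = 0.45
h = -10.67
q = -1.19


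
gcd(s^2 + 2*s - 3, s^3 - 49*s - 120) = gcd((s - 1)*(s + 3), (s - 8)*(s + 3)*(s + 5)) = s + 3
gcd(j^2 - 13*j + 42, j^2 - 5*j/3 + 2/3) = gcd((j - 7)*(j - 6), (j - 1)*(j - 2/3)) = 1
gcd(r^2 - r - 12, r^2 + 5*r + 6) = r + 3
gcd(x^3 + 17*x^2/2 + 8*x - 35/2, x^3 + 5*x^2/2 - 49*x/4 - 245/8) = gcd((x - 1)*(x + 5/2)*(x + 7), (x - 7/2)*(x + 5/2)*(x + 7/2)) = x + 5/2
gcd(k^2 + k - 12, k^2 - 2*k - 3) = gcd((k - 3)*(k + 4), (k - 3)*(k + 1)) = k - 3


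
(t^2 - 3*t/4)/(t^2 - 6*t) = (t - 3/4)/(t - 6)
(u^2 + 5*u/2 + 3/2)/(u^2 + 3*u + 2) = (u + 3/2)/(u + 2)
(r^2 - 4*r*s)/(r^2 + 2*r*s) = (r - 4*s)/(r + 2*s)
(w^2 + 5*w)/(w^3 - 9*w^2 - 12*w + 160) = w*(w + 5)/(w^3 - 9*w^2 - 12*w + 160)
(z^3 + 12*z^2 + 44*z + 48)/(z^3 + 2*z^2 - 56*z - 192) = (z + 2)/(z - 8)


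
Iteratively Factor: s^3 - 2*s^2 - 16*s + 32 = (s + 4)*(s^2 - 6*s + 8) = (s - 2)*(s + 4)*(s - 4)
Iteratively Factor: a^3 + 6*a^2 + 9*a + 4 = (a + 4)*(a^2 + 2*a + 1) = (a + 1)*(a + 4)*(a + 1)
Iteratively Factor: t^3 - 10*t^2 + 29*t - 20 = (t - 1)*(t^2 - 9*t + 20) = (t - 4)*(t - 1)*(t - 5)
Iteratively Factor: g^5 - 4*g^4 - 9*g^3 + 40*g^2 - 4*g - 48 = (g - 2)*(g^4 - 2*g^3 - 13*g^2 + 14*g + 24) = (g - 2)*(g + 3)*(g^3 - 5*g^2 + 2*g + 8) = (g - 2)*(g + 1)*(g + 3)*(g^2 - 6*g + 8) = (g - 2)^2*(g + 1)*(g + 3)*(g - 4)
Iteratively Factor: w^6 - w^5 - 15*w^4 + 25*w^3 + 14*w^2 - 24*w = (w + 1)*(w^5 - 2*w^4 - 13*w^3 + 38*w^2 - 24*w) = (w + 1)*(w + 4)*(w^4 - 6*w^3 + 11*w^2 - 6*w) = (w - 1)*(w + 1)*(w + 4)*(w^3 - 5*w^2 + 6*w) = (w - 3)*(w - 1)*(w + 1)*(w + 4)*(w^2 - 2*w) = (w - 3)*(w - 2)*(w - 1)*(w + 1)*(w + 4)*(w)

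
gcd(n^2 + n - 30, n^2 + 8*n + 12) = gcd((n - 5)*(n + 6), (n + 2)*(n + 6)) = n + 6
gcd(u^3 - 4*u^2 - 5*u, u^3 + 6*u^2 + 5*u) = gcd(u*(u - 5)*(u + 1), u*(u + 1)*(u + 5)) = u^2 + u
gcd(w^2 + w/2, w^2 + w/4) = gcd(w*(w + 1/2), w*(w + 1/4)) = w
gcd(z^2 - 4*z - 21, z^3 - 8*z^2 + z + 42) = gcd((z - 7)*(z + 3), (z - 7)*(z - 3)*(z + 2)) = z - 7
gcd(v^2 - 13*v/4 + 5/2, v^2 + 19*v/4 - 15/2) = v - 5/4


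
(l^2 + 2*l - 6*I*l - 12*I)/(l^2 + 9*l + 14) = (l - 6*I)/(l + 7)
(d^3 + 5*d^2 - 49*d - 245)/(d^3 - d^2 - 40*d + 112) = (d^2 - 2*d - 35)/(d^2 - 8*d + 16)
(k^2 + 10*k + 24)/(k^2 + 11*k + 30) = (k + 4)/(k + 5)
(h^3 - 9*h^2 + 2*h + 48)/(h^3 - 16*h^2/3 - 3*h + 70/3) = 3*(h^2 - 11*h + 24)/(3*h^2 - 22*h + 35)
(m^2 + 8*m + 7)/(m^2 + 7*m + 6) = (m + 7)/(m + 6)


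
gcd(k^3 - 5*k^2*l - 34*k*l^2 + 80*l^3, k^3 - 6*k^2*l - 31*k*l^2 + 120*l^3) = k^2 - 3*k*l - 40*l^2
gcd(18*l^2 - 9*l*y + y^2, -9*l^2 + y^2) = -3*l + y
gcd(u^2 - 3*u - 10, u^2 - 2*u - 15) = u - 5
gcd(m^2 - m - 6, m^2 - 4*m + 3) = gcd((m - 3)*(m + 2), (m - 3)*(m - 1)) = m - 3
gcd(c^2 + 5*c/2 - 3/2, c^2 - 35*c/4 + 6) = 1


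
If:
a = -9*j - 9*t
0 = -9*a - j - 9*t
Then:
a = -9*t/10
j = -9*t/10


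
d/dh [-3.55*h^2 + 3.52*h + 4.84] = 3.52 - 7.1*h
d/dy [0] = 0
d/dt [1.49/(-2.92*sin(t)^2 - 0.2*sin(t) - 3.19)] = (8.7016*sin(t) + 0.298)*cos(t)/(2.92*sin(t)^2 + 0.2*sin(t) + 3.19)^2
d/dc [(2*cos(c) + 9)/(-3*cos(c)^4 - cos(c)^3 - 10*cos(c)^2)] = -(121*cos(c)/2 + 56*cos(2*c) + 9*cos(3*c)/2 + 236)*sin(c)/((-3*sin(c)^2 + cos(c) + 13)^2*cos(c)^3)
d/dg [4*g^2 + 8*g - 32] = 8*g + 8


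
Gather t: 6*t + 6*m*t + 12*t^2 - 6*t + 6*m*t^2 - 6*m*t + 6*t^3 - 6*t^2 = 6*t^3 + t^2*(6*m + 6)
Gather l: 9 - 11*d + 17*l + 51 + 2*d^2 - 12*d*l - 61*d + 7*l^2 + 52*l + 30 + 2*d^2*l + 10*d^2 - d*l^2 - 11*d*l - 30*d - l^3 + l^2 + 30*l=12*d^2 - 102*d - l^3 + l^2*(8 - d) + l*(2*d^2 - 23*d + 99) + 90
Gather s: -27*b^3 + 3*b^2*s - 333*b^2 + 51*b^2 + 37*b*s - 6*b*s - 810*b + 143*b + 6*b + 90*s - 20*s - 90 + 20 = -27*b^3 - 282*b^2 - 661*b + s*(3*b^2 + 31*b + 70) - 70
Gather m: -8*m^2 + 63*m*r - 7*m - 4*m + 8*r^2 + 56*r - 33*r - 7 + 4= -8*m^2 + m*(63*r - 11) + 8*r^2 + 23*r - 3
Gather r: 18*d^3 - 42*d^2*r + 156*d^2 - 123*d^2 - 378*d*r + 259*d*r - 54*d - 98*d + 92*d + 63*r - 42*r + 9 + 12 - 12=18*d^3 + 33*d^2 - 60*d + r*(-42*d^2 - 119*d + 21) + 9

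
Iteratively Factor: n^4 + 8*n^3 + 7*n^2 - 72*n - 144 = (n + 4)*(n^3 + 4*n^2 - 9*n - 36) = (n + 4)^2*(n^2 - 9) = (n - 3)*(n + 4)^2*(n + 3)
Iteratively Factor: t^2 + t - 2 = (t + 2)*(t - 1)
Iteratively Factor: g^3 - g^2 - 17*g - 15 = (g + 1)*(g^2 - 2*g - 15) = (g - 5)*(g + 1)*(g + 3)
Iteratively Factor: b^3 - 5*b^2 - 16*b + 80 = (b + 4)*(b^2 - 9*b + 20) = (b - 4)*(b + 4)*(b - 5)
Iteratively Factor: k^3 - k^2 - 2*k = (k + 1)*(k^2 - 2*k) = k*(k + 1)*(k - 2)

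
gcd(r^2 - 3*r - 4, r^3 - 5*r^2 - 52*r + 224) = r - 4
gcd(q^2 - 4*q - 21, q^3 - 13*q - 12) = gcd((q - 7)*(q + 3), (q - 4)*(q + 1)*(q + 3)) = q + 3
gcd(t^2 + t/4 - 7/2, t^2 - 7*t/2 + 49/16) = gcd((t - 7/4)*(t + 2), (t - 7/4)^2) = t - 7/4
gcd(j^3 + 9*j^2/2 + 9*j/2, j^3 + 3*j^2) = j^2 + 3*j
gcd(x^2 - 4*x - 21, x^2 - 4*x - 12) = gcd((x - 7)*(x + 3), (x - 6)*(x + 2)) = 1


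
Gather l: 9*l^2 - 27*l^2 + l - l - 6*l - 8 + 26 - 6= -18*l^2 - 6*l + 12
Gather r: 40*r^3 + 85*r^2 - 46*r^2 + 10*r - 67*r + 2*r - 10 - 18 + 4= 40*r^3 + 39*r^2 - 55*r - 24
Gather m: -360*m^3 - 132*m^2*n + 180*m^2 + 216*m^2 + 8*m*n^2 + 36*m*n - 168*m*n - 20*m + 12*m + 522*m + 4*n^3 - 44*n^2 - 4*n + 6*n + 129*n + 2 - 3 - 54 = -360*m^3 + m^2*(396 - 132*n) + m*(8*n^2 - 132*n + 514) + 4*n^3 - 44*n^2 + 131*n - 55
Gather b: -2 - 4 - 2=-8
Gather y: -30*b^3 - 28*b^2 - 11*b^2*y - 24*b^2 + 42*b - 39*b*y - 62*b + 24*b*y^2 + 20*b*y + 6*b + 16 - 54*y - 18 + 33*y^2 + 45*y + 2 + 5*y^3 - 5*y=-30*b^3 - 52*b^2 - 14*b + 5*y^3 + y^2*(24*b + 33) + y*(-11*b^2 - 19*b - 14)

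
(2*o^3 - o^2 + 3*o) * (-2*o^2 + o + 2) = -4*o^5 + 4*o^4 - 3*o^3 + o^2 + 6*o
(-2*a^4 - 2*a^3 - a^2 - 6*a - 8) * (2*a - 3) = -4*a^5 + 2*a^4 + 4*a^3 - 9*a^2 + 2*a + 24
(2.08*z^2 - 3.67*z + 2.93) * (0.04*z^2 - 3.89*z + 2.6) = 0.0832*z^4 - 8.238*z^3 + 19.8015*z^2 - 20.9397*z + 7.618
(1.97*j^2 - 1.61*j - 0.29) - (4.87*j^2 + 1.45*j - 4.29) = -2.9*j^2 - 3.06*j + 4.0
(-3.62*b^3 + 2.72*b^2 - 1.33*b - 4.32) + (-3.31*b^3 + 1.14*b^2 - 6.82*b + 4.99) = -6.93*b^3 + 3.86*b^2 - 8.15*b + 0.67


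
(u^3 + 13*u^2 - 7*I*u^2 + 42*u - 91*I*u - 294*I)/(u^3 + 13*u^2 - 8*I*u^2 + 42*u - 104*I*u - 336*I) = (u - 7*I)/(u - 8*I)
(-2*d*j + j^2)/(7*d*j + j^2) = (-2*d + j)/(7*d + j)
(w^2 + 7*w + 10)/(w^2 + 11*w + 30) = (w + 2)/(w + 6)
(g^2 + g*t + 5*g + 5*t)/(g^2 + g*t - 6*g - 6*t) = (g + 5)/(g - 6)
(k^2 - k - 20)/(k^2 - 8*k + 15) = (k + 4)/(k - 3)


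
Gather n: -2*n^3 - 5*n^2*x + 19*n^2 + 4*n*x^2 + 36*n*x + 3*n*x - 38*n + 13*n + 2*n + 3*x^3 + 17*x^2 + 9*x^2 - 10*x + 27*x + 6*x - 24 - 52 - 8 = -2*n^3 + n^2*(19 - 5*x) + n*(4*x^2 + 39*x - 23) + 3*x^3 + 26*x^2 + 23*x - 84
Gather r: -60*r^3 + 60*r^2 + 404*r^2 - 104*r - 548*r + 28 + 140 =-60*r^3 + 464*r^2 - 652*r + 168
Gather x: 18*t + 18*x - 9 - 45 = 18*t + 18*x - 54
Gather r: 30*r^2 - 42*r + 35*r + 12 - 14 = 30*r^2 - 7*r - 2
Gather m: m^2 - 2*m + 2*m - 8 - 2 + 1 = m^2 - 9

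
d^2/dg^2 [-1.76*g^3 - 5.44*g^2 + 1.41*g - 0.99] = -10.56*g - 10.88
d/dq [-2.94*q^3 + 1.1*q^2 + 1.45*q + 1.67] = -8.82*q^2 + 2.2*q + 1.45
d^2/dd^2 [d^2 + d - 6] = 2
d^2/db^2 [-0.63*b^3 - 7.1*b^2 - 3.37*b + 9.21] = -3.78*b - 14.2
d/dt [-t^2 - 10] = -2*t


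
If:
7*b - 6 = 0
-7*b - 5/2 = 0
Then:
No Solution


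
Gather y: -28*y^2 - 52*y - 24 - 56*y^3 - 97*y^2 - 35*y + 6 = -56*y^3 - 125*y^2 - 87*y - 18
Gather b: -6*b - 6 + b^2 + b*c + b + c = b^2 + b*(c - 5) + c - 6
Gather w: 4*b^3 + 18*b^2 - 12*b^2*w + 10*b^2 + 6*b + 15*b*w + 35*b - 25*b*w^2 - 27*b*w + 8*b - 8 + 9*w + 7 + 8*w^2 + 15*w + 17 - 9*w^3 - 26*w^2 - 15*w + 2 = 4*b^3 + 28*b^2 + 49*b - 9*w^3 + w^2*(-25*b - 18) + w*(-12*b^2 - 12*b + 9) + 18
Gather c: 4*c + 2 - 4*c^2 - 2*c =-4*c^2 + 2*c + 2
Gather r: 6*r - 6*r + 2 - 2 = 0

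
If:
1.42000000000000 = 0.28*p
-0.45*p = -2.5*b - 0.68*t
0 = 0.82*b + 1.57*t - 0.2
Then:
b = 1.02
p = 5.07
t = -0.41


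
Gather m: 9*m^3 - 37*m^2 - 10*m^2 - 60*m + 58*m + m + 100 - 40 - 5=9*m^3 - 47*m^2 - m + 55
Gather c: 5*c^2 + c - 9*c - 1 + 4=5*c^2 - 8*c + 3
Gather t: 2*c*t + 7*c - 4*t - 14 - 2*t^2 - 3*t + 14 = 7*c - 2*t^2 + t*(2*c - 7)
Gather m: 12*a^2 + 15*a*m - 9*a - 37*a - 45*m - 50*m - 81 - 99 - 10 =12*a^2 - 46*a + m*(15*a - 95) - 190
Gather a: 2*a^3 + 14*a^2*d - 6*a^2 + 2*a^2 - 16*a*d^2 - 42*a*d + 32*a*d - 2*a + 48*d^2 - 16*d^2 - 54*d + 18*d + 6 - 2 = 2*a^3 + a^2*(14*d - 4) + a*(-16*d^2 - 10*d - 2) + 32*d^2 - 36*d + 4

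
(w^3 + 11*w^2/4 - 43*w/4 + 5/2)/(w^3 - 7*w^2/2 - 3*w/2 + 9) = (4*w^2 + 19*w - 5)/(2*(2*w^2 - 3*w - 9))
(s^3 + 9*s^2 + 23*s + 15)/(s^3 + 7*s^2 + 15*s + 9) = (s + 5)/(s + 3)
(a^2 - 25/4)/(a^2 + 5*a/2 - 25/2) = (a + 5/2)/(a + 5)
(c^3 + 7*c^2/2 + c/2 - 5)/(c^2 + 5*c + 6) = (2*c^2 + 3*c - 5)/(2*(c + 3))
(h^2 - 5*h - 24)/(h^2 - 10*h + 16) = (h + 3)/(h - 2)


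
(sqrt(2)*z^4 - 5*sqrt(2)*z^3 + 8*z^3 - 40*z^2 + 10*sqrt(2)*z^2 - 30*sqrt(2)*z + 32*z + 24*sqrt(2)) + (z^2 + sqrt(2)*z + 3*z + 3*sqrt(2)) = sqrt(2)*z^4 - 5*sqrt(2)*z^3 + 8*z^3 - 39*z^2 + 10*sqrt(2)*z^2 - 29*sqrt(2)*z + 35*z + 27*sqrt(2)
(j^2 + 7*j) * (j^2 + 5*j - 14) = j^4 + 12*j^3 + 21*j^2 - 98*j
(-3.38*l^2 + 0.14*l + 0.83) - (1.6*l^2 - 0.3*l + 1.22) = -4.98*l^2 + 0.44*l - 0.39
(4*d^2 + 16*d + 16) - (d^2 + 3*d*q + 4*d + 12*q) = 3*d^2 - 3*d*q + 12*d - 12*q + 16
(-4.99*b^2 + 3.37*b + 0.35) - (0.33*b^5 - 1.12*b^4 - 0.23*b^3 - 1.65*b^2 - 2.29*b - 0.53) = -0.33*b^5 + 1.12*b^4 + 0.23*b^3 - 3.34*b^2 + 5.66*b + 0.88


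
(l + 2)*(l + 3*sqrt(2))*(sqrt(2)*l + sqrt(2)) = sqrt(2)*l^3 + 3*sqrt(2)*l^2 + 6*l^2 + 2*sqrt(2)*l + 18*l + 12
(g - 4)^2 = g^2 - 8*g + 16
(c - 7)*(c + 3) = c^2 - 4*c - 21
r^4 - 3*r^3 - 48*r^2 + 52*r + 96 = (r - 8)*(r - 2)*(r + 1)*(r + 6)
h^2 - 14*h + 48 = (h - 8)*(h - 6)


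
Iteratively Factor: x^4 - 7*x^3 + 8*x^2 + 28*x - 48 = (x - 2)*(x^3 - 5*x^2 - 2*x + 24) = (x - 3)*(x - 2)*(x^2 - 2*x - 8) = (x - 4)*(x - 3)*(x - 2)*(x + 2)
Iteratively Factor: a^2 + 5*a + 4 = (a + 1)*(a + 4)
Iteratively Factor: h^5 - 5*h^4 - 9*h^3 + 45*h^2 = (h - 5)*(h^4 - 9*h^2) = h*(h - 5)*(h^3 - 9*h) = h*(h - 5)*(h + 3)*(h^2 - 3*h) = h*(h - 5)*(h - 3)*(h + 3)*(h)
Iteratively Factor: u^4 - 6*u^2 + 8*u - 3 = (u + 3)*(u^3 - 3*u^2 + 3*u - 1) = (u - 1)*(u + 3)*(u^2 - 2*u + 1) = (u - 1)^2*(u + 3)*(u - 1)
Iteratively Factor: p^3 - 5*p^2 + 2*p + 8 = (p - 4)*(p^2 - p - 2) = (p - 4)*(p + 1)*(p - 2)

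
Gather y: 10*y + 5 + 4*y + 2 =14*y + 7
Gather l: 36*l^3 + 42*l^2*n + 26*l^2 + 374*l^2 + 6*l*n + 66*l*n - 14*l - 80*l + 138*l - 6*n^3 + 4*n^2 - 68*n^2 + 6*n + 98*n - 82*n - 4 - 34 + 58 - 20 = 36*l^3 + l^2*(42*n + 400) + l*(72*n + 44) - 6*n^3 - 64*n^2 + 22*n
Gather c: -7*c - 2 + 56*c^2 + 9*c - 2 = 56*c^2 + 2*c - 4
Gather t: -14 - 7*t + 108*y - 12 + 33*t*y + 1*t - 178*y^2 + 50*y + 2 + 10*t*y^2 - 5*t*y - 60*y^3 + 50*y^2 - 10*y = t*(10*y^2 + 28*y - 6) - 60*y^3 - 128*y^2 + 148*y - 24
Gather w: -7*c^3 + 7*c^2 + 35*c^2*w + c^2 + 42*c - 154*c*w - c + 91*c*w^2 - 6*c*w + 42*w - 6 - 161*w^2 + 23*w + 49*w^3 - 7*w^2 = -7*c^3 + 8*c^2 + 41*c + 49*w^3 + w^2*(91*c - 168) + w*(35*c^2 - 160*c + 65) - 6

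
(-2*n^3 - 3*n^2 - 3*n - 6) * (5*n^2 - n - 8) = -10*n^5 - 13*n^4 + 4*n^3 - 3*n^2 + 30*n + 48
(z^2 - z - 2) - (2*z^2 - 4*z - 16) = -z^2 + 3*z + 14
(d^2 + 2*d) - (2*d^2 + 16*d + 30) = -d^2 - 14*d - 30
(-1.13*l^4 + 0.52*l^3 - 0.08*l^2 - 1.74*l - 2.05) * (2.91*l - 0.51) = -3.2883*l^5 + 2.0895*l^4 - 0.498*l^3 - 5.0226*l^2 - 5.0781*l + 1.0455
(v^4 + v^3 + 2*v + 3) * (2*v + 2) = 2*v^5 + 4*v^4 + 2*v^3 + 4*v^2 + 10*v + 6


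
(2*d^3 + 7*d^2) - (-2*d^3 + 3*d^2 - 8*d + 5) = 4*d^3 + 4*d^2 + 8*d - 5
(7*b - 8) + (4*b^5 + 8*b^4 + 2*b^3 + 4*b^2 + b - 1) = 4*b^5 + 8*b^4 + 2*b^3 + 4*b^2 + 8*b - 9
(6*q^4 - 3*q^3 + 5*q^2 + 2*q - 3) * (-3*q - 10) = -18*q^5 - 51*q^4 + 15*q^3 - 56*q^2 - 11*q + 30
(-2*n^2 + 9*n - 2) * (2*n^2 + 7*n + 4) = -4*n^4 + 4*n^3 + 51*n^2 + 22*n - 8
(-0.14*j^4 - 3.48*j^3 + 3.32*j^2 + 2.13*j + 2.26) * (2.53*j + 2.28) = -0.3542*j^5 - 9.1236*j^4 + 0.4652*j^3 + 12.9585*j^2 + 10.5742*j + 5.1528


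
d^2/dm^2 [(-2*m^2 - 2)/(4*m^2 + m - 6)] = 4*(4*m^3 - 120*m^2 - 12*m - 61)/(64*m^6 + 48*m^5 - 276*m^4 - 143*m^3 + 414*m^2 + 108*m - 216)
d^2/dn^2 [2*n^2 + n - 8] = 4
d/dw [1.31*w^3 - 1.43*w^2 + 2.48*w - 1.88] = 3.93*w^2 - 2.86*w + 2.48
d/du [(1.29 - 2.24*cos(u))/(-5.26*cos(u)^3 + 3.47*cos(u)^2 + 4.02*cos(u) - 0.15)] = (23.5648*cos(u)^3 - 28.129*cos(u)^2 + 8.9526*cos(u) + 4.8498)*sin(u)/(27.6676*cos(u)^6 - 36.5044*cos(u)^5 - 30.2495*cos(u)^4 + 29.4768*cos(u)^3 + 15.1194*cos(u)^2 - 1.206*cos(u) + 0.0225)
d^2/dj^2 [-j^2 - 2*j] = -2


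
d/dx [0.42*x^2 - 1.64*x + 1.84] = 0.84*x - 1.64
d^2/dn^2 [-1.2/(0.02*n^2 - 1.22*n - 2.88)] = (-0.00096*n^2 + 0.05856*n + 1.2*(0.04*n - 1.22)*(0.08*n - 2.44) + 0.13824)/(-0.02*n^2 + 1.22*n + 2.88)^3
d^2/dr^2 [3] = 0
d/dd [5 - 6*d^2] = -12*d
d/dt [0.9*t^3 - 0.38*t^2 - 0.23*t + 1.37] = 2.7*t^2 - 0.76*t - 0.23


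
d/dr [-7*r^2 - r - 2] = -14*r - 1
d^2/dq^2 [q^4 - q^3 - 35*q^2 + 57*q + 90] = 12*q^2 - 6*q - 70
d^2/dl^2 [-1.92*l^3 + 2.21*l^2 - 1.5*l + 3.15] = 4.42 - 11.52*l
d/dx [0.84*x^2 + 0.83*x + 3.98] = 1.68*x + 0.83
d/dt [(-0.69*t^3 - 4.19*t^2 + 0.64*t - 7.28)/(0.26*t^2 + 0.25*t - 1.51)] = (-0.1794*t^4 - 0.345*t^3 + 1.9118*t^2 + 16.4394*t + 0.8536)/(0.0676*t^4 + 0.13*t^3 - 0.7227*t^2 - 0.755*t + 2.2801)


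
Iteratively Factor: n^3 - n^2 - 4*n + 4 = (n - 1)*(n^2 - 4) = (n - 2)*(n - 1)*(n + 2)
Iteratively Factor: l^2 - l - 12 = (l - 4)*(l + 3)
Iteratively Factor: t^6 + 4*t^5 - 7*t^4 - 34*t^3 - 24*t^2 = (t)*(t^5 + 4*t^4 - 7*t^3 - 34*t^2 - 24*t) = t*(t + 4)*(t^4 - 7*t^2 - 6*t) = t*(t - 3)*(t + 4)*(t^3 + 3*t^2 + 2*t) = t^2*(t - 3)*(t + 4)*(t^2 + 3*t + 2) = t^2*(t - 3)*(t + 2)*(t + 4)*(t + 1)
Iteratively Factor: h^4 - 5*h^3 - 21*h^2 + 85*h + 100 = (h + 1)*(h^3 - 6*h^2 - 15*h + 100) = (h + 1)*(h + 4)*(h^2 - 10*h + 25) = (h - 5)*(h + 1)*(h + 4)*(h - 5)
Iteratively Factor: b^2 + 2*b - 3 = (b - 1)*(b + 3)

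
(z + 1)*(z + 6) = z^2 + 7*z + 6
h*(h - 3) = h^2 - 3*h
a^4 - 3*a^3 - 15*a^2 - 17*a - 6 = (a - 6)*(a + 1)^3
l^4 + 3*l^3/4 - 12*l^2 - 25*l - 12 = (l - 4)*(l + 3/4)*(l + 2)^2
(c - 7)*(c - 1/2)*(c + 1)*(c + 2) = c^4 - 9*c^3/2 - 17*c^2 - 9*c/2 + 7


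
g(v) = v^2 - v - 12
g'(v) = 2*v - 1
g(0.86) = -12.12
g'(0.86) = 0.72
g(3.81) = -1.29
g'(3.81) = 6.62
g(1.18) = -11.79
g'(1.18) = 1.36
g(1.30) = -11.61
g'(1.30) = 1.60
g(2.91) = -6.44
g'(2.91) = 4.82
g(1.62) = -11.00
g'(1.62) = 2.24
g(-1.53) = -8.13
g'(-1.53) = -4.06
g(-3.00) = 0.00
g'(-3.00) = -7.00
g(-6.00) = 30.00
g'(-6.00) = -13.00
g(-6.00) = 30.00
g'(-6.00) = -13.00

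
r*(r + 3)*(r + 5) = r^3 + 8*r^2 + 15*r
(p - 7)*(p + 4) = p^2 - 3*p - 28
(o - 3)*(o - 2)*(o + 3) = o^3 - 2*o^2 - 9*o + 18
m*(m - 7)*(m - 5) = m^3 - 12*m^2 + 35*m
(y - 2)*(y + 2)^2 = y^3 + 2*y^2 - 4*y - 8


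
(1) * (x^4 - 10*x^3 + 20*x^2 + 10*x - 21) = x^4 - 10*x^3 + 20*x^2 + 10*x - 21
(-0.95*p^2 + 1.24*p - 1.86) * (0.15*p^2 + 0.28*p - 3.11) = -0.1425*p^4 - 0.08*p^3 + 3.0227*p^2 - 4.3772*p + 5.7846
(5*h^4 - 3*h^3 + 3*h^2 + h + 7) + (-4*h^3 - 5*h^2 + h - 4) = 5*h^4 - 7*h^3 - 2*h^2 + 2*h + 3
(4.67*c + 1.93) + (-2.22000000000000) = 4.67*c - 0.29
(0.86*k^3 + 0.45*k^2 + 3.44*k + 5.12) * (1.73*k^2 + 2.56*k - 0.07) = 1.4878*k^5 + 2.9801*k^4 + 7.043*k^3 + 17.6325*k^2 + 12.8664*k - 0.3584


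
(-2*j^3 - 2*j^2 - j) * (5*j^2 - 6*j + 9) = -10*j^5 + 2*j^4 - 11*j^3 - 12*j^2 - 9*j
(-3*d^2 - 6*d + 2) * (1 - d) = 3*d^3 + 3*d^2 - 8*d + 2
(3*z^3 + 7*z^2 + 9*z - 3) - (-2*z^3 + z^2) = 5*z^3 + 6*z^2 + 9*z - 3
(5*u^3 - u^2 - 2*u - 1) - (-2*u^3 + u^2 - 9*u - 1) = 7*u^3 - 2*u^2 + 7*u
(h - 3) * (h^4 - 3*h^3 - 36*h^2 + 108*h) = h^5 - 6*h^4 - 27*h^3 + 216*h^2 - 324*h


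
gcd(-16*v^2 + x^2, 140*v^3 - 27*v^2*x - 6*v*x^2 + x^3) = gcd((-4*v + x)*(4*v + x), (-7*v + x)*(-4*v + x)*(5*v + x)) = -4*v + x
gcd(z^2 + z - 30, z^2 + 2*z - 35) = z - 5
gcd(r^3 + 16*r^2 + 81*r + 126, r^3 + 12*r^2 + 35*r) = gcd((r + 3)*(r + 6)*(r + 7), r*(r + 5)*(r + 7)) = r + 7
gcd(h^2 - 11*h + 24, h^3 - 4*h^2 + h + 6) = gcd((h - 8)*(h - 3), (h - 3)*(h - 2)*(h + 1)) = h - 3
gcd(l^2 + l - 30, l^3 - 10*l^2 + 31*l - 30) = l - 5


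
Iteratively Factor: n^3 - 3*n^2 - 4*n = (n - 4)*(n^2 + n) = n*(n - 4)*(n + 1)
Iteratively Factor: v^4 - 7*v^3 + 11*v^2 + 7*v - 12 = (v - 3)*(v^3 - 4*v^2 - v + 4) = (v - 3)*(v + 1)*(v^2 - 5*v + 4) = (v - 3)*(v - 1)*(v + 1)*(v - 4)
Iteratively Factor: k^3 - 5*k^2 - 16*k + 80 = (k - 5)*(k^2 - 16) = (k - 5)*(k - 4)*(k + 4)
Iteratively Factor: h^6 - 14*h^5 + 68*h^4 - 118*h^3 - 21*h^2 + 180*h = (h)*(h^5 - 14*h^4 + 68*h^3 - 118*h^2 - 21*h + 180) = h*(h - 3)*(h^4 - 11*h^3 + 35*h^2 - 13*h - 60) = h*(h - 5)*(h - 3)*(h^3 - 6*h^2 + 5*h + 12) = h*(h - 5)*(h - 3)^2*(h^2 - 3*h - 4) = h*(h - 5)*(h - 3)^2*(h + 1)*(h - 4)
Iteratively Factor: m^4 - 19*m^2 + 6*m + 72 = (m - 3)*(m^3 + 3*m^2 - 10*m - 24) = (m - 3)*(m + 2)*(m^2 + m - 12) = (m - 3)*(m + 2)*(m + 4)*(m - 3)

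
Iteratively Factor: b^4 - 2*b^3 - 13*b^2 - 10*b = (b + 2)*(b^3 - 4*b^2 - 5*b) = (b - 5)*(b + 2)*(b^2 + b) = b*(b - 5)*(b + 2)*(b + 1)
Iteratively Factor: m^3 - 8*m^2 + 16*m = (m)*(m^2 - 8*m + 16) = m*(m - 4)*(m - 4)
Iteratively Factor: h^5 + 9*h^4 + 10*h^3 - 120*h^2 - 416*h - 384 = (h + 2)*(h^4 + 7*h^3 - 4*h^2 - 112*h - 192) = (h + 2)*(h + 4)*(h^3 + 3*h^2 - 16*h - 48) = (h + 2)*(h + 4)^2*(h^2 - h - 12) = (h + 2)*(h + 3)*(h + 4)^2*(h - 4)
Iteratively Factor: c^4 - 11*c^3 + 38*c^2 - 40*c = (c - 4)*(c^3 - 7*c^2 + 10*c) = (c - 4)*(c - 2)*(c^2 - 5*c) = (c - 5)*(c - 4)*(c - 2)*(c)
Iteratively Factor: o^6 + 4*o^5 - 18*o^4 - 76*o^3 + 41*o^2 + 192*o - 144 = (o + 3)*(o^5 + o^4 - 21*o^3 - 13*o^2 + 80*o - 48) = (o - 1)*(o + 3)*(o^4 + 2*o^3 - 19*o^2 - 32*o + 48) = (o - 4)*(o - 1)*(o + 3)*(o^3 + 6*o^2 + 5*o - 12) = (o - 4)*(o - 1)*(o + 3)*(o + 4)*(o^2 + 2*o - 3) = (o - 4)*(o - 1)*(o + 3)^2*(o + 4)*(o - 1)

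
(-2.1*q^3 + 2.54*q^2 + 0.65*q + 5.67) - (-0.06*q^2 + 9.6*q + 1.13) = -2.1*q^3 + 2.6*q^2 - 8.95*q + 4.54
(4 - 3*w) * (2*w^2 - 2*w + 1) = -6*w^3 + 14*w^2 - 11*w + 4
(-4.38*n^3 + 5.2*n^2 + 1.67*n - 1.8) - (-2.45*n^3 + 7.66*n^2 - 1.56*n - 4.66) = -1.93*n^3 - 2.46*n^2 + 3.23*n + 2.86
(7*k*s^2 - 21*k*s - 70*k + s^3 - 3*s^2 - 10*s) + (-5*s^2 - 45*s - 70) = 7*k*s^2 - 21*k*s - 70*k + s^3 - 8*s^2 - 55*s - 70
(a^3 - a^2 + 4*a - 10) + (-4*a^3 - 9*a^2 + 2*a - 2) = -3*a^3 - 10*a^2 + 6*a - 12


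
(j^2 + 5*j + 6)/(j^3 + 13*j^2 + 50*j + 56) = (j + 3)/(j^2 + 11*j + 28)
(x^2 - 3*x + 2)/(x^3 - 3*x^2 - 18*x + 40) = (x - 1)/(x^2 - x - 20)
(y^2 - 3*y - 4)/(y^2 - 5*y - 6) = (y - 4)/(y - 6)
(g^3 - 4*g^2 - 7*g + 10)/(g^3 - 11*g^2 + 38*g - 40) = (g^2 + g - 2)/(g^2 - 6*g + 8)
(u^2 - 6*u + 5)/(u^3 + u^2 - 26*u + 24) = (u - 5)/(u^2 + 2*u - 24)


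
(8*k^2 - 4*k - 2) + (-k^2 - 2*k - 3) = 7*k^2 - 6*k - 5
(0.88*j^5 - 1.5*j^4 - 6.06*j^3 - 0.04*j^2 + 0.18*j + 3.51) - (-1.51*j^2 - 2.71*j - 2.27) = 0.88*j^5 - 1.5*j^4 - 6.06*j^3 + 1.47*j^2 + 2.89*j + 5.78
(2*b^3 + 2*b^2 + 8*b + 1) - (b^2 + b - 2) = 2*b^3 + b^2 + 7*b + 3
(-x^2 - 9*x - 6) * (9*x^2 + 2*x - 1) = -9*x^4 - 83*x^3 - 71*x^2 - 3*x + 6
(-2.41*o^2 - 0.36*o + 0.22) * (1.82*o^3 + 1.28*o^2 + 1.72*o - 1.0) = -4.3862*o^5 - 3.74*o^4 - 4.2056*o^3 + 2.0724*o^2 + 0.7384*o - 0.22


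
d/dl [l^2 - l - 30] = 2*l - 1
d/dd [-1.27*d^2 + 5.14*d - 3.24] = 5.14 - 2.54*d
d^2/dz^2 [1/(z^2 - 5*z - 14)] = 2*(z^2 - 5*z - (2*z - 5)^2 - 14)/(-z^2 + 5*z + 14)^3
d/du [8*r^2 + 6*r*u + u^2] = 6*r + 2*u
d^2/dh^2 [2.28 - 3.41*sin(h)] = 3.41*sin(h)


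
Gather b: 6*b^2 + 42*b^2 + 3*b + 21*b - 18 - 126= 48*b^2 + 24*b - 144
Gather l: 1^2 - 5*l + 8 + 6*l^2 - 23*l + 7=6*l^2 - 28*l + 16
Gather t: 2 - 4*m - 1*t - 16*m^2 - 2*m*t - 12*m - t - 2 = -16*m^2 - 16*m + t*(-2*m - 2)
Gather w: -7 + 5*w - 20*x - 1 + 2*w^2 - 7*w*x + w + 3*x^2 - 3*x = 2*w^2 + w*(6 - 7*x) + 3*x^2 - 23*x - 8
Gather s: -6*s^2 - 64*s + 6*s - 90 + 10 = -6*s^2 - 58*s - 80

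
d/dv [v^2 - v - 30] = 2*v - 1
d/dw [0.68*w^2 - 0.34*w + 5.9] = 1.36*w - 0.34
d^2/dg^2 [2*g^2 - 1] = 4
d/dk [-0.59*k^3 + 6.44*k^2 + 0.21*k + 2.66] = -1.77*k^2 + 12.88*k + 0.21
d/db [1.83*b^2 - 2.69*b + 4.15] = 3.66*b - 2.69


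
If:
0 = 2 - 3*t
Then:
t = 2/3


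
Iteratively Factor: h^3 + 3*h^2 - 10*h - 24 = (h - 3)*(h^2 + 6*h + 8) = (h - 3)*(h + 4)*(h + 2)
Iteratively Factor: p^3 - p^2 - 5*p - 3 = (p - 3)*(p^2 + 2*p + 1) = (p - 3)*(p + 1)*(p + 1)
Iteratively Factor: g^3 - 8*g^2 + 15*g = (g - 3)*(g^2 - 5*g) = (g - 5)*(g - 3)*(g)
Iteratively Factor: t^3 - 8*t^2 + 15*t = (t - 3)*(t^2 - 5*t) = t*(t - 3)*(t - 5)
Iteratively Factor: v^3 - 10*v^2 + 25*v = (v - 5)*(v^2 - 5*v) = v*(v - 5)*(v - 5)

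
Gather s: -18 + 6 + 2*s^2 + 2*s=2*s^2 + 2*s - 12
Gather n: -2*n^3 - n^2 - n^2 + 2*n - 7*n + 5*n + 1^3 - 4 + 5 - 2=-2*n^3 - 2*n^2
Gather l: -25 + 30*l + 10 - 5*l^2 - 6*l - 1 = -5*l^2 + 24*l - 16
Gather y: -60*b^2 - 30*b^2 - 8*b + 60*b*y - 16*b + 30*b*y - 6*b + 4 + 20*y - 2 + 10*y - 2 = -90*b^2 - 30*b + y*(90*b + 30)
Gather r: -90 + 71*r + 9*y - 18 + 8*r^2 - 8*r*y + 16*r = 8*r^2 + r*(87 - 8*y) + 9*y - 108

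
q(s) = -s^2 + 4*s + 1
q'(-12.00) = 28.00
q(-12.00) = -191.00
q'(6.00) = -8.00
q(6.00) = -11.00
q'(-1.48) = 6.96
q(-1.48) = -7.11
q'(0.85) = 2.30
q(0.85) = 3.68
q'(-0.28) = 4.56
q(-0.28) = -0.20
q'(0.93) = 2.14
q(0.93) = 3.86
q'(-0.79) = 5.58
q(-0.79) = -2.78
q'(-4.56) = 13.12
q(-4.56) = -38.03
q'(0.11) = 3.78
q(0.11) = 1.43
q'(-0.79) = 5.58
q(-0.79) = -2.78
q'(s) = 4 - 2*s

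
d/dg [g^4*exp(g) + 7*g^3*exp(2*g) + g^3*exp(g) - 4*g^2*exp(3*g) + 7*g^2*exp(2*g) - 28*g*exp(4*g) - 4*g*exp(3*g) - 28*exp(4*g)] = (g^4 + 14*g^3*exp(g) + 5*g^3 - 12*g^2*exp(2*g) + 35*g^2*exp(g) + 3*g^2 - 112*g*exp(3*g) - 20*g*exp(2*g) + 14*g*exp(g) - 140*exp(3*g) - 4*exp(2*g))*exp(g)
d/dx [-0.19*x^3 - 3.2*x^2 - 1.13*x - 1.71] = -0.57*x^2 - 6.4*x - 1.13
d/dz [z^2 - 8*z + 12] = 2*z - 8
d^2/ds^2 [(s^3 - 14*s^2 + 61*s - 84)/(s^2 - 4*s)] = 42/s^3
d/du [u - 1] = 1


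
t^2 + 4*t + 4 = (t + 2)^2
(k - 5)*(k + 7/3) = k^2 - 8*k/3 - 35/3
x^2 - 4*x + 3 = (x - 3)*(x - 1)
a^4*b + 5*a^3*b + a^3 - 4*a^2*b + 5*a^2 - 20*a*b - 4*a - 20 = (a - 2)*(a + 2)*(a + 5)*(a*b + 1)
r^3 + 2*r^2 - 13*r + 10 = (r - 2)*(r - 1)*(r + 5)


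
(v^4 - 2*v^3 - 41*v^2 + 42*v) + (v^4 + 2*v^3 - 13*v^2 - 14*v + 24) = 2*v^4 - 54*v^2 + 28*v + 24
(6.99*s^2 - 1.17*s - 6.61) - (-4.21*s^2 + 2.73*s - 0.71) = 11.2*s^2 - 3.9*s - 5.9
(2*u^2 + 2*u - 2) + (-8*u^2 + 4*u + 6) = -6*u^2 + 6*u + 4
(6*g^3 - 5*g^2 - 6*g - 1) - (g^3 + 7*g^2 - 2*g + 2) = 5*g^3 - 12*g^2 - 4*g - 3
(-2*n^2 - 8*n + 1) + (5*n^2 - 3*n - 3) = 3*n^2 - 11*n - 2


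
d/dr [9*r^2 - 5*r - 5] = 18*r - 5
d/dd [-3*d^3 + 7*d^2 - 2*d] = -9*d^2 + 14*d - 2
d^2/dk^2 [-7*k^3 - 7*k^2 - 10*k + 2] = -42*k - 14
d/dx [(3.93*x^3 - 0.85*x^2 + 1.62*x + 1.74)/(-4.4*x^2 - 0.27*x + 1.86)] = (-17.292*x^4 - 2.1222*x^3 + 29.2869*x^2 + 12.15*x + 3.483)/(19.36*x^4 + 2.376*x^3 - 16.2951*x^2 - 1.0044*x + 3.4596)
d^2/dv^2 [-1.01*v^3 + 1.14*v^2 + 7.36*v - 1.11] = 2.28 - 6.06*v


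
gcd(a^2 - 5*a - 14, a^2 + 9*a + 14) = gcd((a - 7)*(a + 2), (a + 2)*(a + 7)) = a + 2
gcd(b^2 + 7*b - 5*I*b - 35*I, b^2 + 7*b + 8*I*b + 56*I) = b + 7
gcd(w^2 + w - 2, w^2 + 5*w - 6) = w - 1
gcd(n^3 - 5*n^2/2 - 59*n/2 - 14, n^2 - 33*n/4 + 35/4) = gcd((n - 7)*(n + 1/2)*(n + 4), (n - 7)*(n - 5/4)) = n - 7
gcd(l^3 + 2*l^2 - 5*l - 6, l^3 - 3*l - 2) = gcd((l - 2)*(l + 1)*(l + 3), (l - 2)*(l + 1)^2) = l^2 - l - 2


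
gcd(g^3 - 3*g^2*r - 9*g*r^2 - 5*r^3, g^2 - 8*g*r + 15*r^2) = -g + 5*r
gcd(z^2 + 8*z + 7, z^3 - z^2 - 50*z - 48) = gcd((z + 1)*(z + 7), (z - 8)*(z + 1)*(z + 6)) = z + 1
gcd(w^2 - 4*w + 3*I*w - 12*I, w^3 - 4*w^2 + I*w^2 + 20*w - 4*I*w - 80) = w - 4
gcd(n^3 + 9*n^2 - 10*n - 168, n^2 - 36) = n + 6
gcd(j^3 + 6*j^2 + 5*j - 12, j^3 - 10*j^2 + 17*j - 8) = j - 1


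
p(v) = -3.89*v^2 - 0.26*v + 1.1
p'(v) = -7.78*v - 0.26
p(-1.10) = -3.32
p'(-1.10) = 8.30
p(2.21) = -18.47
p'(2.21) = -17.45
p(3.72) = -53.70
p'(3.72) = -29.20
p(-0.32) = 0.78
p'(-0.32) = 2.23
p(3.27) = -41.35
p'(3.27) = -25.70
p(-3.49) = -45.37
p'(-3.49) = 26.89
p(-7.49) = -215.18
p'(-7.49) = 58.01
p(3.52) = -48.01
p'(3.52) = -27.65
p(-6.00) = -137.38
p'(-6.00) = 46.42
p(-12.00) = -555.94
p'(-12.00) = 93.10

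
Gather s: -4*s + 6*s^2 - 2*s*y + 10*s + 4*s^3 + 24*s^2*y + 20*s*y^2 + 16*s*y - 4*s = 4*s^3 + s^2*(24*y + 6) + s*(20*y^2 + 14*y + 2)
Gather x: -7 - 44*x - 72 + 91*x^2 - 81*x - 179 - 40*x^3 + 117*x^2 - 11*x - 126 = -40*x^3 + 208*x^2 - 136*x - 384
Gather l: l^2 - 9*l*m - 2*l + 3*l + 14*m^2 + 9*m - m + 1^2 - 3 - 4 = l^2 + l*(1 - 9*m) + 14*m^2 + 8*m - 6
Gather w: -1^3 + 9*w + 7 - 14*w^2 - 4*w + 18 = -14*w^2 + 5*w + 24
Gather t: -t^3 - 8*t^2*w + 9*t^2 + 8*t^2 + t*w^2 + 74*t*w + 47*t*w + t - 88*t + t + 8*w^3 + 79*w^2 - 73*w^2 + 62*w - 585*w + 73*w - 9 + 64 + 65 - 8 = -t^3 + t^2*(17 - 8*w) + t*(w^2 + 121*w - 86) + 8*w^3 + 6*w^2 - 450*w + 112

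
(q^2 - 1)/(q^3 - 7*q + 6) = (q + 1)/(q^2 + q - 6)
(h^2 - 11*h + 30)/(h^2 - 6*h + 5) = (h - 6)/(h - 1)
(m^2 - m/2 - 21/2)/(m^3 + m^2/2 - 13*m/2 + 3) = (2*m - 7)/(2*m^2 - 5*m + 2)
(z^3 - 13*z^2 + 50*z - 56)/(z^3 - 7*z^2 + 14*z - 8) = (z - 7)/(z - 1)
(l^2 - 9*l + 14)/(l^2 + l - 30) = (l^2 - 9*l + 14)/(l^2 + l - 30)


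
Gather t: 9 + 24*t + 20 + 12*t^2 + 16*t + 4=12*t^2 + 40*t + 33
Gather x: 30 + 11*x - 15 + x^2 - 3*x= x^2 + 8*x + 15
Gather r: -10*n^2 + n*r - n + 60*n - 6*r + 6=-10*n^2 + 59*n + r*(n - 6) + 6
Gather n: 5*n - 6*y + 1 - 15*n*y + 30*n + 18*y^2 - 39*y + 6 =n*(35 - 15*y) + 18*y^2 - 45*y + 7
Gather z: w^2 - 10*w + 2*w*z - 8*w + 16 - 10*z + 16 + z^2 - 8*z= w^2 - 18*w + z^2 + z*(2*w - 18) + 32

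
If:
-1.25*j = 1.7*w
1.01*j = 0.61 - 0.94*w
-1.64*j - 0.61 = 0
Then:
No Solution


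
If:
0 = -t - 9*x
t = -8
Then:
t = -8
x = 8/9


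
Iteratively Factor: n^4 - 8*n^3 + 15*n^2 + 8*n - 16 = (n - 4)*(n^3 - 4*n^2 - n + 4) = (n - 4)^2*(n^2 - 1) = (n - 4)^2*(n + 1)*(n - 1)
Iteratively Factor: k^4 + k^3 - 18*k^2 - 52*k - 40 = (k + 2)*(k^3 - k^2 - 16*k - 20) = (k + 2)^2*(k^2 - 3*k - 10) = (k + 2)^3*(k - 5)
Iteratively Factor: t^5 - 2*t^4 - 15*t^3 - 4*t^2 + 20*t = (t - 5)*(t^4 + 3*t^3 - 4*t) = (t - 5)*(t + 2)*(t^3 + t^2 - 2*t) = (t - 5)*(t - 1)*(t + 2)*(t^2 + 2*t) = t*(t - 5)*(t - 1)*(t + 2)*(t + 2)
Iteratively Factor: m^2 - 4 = (m - 2)*(m + 2)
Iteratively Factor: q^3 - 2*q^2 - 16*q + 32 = (q - 2)*(q^2 - 16) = (q - 4)*(q - 2)*(q + 4)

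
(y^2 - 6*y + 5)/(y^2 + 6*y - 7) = (y - 5)/(y + 7)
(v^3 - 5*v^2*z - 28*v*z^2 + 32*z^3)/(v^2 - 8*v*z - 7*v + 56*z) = (v^2 + 3*v*z - 4*z^2)/(v - 7)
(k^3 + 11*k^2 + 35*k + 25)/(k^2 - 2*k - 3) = (k^2 + 10*k + 25)/(k - 3)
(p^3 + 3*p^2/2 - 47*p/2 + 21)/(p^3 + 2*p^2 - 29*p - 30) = (2*p^2 - 9*p + 7)/(2*(p^2 - 4*p - 5))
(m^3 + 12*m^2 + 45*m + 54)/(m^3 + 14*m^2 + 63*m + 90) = (m + 3)/(m + 5)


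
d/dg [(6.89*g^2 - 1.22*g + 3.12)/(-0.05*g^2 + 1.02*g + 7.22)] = (6.9668*g^2 + 99.8036*g - 11.9908)/(0.0025*g^4 - 0.102*g^3 + 0.3184*g^2 + 14.7288*g + 52.1284)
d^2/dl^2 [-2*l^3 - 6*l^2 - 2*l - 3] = -12*l - 12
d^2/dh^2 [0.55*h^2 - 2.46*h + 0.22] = 1.10000000000000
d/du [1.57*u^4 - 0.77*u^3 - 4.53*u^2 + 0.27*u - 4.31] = 6.28*u^3 - 2.31*u^2 - 9.06*u + 0.27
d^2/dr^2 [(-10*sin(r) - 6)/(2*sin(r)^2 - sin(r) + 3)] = 4*(10*sin(r)^4 + 29*sin(r)^3 - 119*sin(r)^2 - 63*sin(r) + 135)*sin(r)/(-sin(r) - cos(2*r) + 4)^3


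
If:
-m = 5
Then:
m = -5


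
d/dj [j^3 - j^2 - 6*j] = 3*j^2 - 2*j - 6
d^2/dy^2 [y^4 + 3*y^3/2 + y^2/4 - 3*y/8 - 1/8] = 12*y^2 + 9*y + 1/2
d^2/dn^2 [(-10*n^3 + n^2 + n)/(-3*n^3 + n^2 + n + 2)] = 2*(21*n^6 + 63*n^5 + 360*n^4 - 55*n^3 + 30*n^2 + 126*n - 2)/(27*n^9 - 27*n^8 - 18*n^7 - 37*n^6 + 42*n^5 + 27*n^4 + 23*n^3 - 18*n^2 - 12*n - 8)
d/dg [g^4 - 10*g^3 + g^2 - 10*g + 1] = 4*g^3 - 30*g^2 + 2*g - 10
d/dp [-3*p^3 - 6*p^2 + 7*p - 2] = -9*p^2 - 12*p + 7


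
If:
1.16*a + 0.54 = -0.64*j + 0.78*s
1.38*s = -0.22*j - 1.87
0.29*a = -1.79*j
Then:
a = -1.54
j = 0.25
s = -1.39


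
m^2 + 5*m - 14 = (m - 2)*(m + 7)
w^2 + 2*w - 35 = (w - 5)*(w + 7)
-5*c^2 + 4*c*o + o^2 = (-c + o)*(5*c + o)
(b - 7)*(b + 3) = b^2 - 4*b - 21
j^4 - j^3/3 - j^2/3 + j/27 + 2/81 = (j - 2/3)*(j - 1/3)*(j + 1/3)^2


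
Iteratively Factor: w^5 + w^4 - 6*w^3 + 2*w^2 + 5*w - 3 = (w + 1)*(w^4 - 6*w^2 + 8*w - 3) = (w - 1)*(w + 1)*(w^3 + w^2 - 5*w + 3) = (w - 1)^2*(w + 1)*(w^2 + 2*w - 3) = (w - 1)^2*(w + 1)*(w + 3)*(w - 1)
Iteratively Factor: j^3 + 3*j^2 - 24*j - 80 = (j + 4)*(j^2 - j - 20) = (j + 4)^2*(j - 5)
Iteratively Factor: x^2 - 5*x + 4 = (x - 4)*(x - 1)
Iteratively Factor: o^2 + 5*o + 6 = (o + 2)*(o + 3)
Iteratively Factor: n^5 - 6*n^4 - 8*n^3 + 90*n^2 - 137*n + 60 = (n - 3)*(n^4 - 3*n^3 - 17*n^2 + 39*n - 20) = (n - 3)*(n + 4)*(n^3 - 7*n^2 + 11*n - 5) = (n - 3)*(n - 1)*(n + 4)*(n^2 - 6*n + 5) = (n - 3)*(n - 1)^2*(n + 4)*(n - 5)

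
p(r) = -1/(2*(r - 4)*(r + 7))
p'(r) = 1/(2*(r - 4)*(r + 7)^2) + 1/(2*(r - 4)^2*(r + 7))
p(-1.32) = 0.02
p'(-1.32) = 0.00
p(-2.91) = 0.02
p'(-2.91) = -0.00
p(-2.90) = 0.02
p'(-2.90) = -0.00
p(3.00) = 0.05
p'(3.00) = 0.04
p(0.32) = 0.02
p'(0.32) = 0.00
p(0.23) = 0.02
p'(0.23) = 0.00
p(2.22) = 0.03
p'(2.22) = 0.01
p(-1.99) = 0.02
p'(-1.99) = -0.00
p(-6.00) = 0.05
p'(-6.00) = -0.04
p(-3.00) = 0.02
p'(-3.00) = 0.00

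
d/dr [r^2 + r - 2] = 2*r + 1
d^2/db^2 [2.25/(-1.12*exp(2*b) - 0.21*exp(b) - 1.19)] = (-2.25*(2.24*exp(b) + 0.21)*(4.48*exp(b) + 0.42)*exp(b) + (10.08*exp(b) + 0.4725)*(1.12*exp(2*b) + 0.21*exp(b) + 1.19))*exp(b)/(1.12*exp(2*b) + 0.21*exp(b) + 1.19)^3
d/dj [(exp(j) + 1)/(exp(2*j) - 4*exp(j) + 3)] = (-2*(exp(j) - 2)*(exp(j) + 1) + exp(2*j) - 4*exp(j) + 3)*exp(j)/(exp(2*j) - 4*exp(j) + 3)^2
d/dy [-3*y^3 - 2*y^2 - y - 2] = -9*y^2 - 4*y - 1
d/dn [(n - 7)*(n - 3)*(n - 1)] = 3*n^2 - 22*n + 31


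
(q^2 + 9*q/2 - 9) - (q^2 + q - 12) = 7*q/2 + 3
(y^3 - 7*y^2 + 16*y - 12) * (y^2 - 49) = y^5 - 7*y^4 - 33*y^3 + 331*y^2 - 784*y + 588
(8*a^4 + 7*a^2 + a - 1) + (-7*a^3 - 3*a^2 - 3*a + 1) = 8*a^4 - 7*a^3 + 4*a^2 - 2*a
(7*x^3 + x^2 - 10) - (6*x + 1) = 7*x^3 + x^2 - 6*x - 11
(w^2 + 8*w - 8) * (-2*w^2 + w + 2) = -2*w^4 - 15*w^3 + 26*w^2 + 8*w - 16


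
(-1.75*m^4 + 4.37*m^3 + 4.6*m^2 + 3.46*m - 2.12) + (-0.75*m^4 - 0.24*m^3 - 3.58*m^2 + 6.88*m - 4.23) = -2.5*m^4 + 4.13*m^3 + 1.02*m^2 + 10.34*m - 6.35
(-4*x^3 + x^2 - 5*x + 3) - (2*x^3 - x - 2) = -6*x^3 + x^2 - 4*x + 5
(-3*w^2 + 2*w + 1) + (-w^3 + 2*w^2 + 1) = -w^3 - w^2 + 2*w + 2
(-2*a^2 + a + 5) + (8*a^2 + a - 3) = 6*a^2 + 2*a + 2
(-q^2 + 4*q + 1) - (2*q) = -q^2 + 2*q + 1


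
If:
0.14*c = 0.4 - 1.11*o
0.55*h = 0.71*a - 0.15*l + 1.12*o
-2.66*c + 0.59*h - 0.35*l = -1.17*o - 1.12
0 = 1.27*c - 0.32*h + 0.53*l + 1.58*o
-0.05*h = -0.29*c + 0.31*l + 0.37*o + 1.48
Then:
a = -6.44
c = -0.22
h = -6.31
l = -4.43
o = 0.39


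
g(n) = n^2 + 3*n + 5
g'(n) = 2*n + 3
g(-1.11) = 2.90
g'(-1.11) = 0.78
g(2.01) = 15.07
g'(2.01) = 7.02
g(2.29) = 17.11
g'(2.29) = 7.58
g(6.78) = 71.31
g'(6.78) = 16.56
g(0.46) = 6.59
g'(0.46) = 3.92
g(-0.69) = 3.41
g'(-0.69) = 1.62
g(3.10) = 23.91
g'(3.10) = 9.20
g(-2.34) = 3.46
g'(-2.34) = -1.68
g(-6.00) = 23.00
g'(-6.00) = -9.00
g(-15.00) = 185.00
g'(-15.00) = -27.00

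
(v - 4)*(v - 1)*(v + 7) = v^3 + 2*v^2 - 31*v + 28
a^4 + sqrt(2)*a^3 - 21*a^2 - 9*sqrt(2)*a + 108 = (a - 3)*(a + 3)*(a - 2*sqrt(2))*(a + 3*sqrt(2))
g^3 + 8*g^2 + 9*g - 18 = (g - 1)*(g + 3)*(g + 6)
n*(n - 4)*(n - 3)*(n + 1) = n^4 - 6*n^3 + 5*n^2 + 12*n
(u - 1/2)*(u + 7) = u^2 + 13*u/2 - 7/2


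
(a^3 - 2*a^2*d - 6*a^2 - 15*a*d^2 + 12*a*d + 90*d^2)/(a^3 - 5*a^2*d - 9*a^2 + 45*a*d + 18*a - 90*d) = (a + 3*d)/(a - 3)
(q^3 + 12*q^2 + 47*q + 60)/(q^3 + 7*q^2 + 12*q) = (q + 5)/q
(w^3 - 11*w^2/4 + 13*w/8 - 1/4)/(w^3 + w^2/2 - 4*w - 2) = (8*w^2 - 6*w + 1)/(4*(2*w^2 + 5*w + 2))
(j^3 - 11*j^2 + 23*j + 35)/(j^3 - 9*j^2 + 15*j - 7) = (j^2 - 4*j - 5)/(j^2 - 2*j + 1)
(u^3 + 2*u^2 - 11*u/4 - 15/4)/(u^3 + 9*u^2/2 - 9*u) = (2*u^2 + 7*u + 5)/(2*u*(u + 6))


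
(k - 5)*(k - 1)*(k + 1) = k^3 - 5*k^2 - k + 5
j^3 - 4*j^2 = j^2*(j - 4)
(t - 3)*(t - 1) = t^2 - 4*t + 3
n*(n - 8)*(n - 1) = n^3 - 9*n^2 + 8*n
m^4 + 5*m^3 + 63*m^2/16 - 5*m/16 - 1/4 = (m - 1/4)*(m + 1/4)*(m + 1)*(m + 4)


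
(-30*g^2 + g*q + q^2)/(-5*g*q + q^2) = (6*g + q)/q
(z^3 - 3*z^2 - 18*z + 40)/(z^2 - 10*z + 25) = (z^2 + 2*z - 8)/(z - 5)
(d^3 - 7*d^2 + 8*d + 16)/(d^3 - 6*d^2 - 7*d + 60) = (d^2 - 3*d - 4)/(d^2 - 2*d - 15)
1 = 1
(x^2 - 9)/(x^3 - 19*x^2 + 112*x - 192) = (x + 3)/(x^2 - 16*x + 64)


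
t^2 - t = t*(t - 1)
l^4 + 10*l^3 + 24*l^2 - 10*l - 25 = (l - 1)*(l + 1)*(l + 5)^2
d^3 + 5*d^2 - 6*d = d*(d - 1)*(d + 6)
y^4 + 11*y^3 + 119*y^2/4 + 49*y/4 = y*(y + 1/2)*(y + 7/2)*(y + 7)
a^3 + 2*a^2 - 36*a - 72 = (a - 6)*(a + 2)*(a + 6)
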